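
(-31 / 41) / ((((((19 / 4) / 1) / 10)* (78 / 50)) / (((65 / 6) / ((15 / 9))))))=-15500 / 2337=-6.63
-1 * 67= -67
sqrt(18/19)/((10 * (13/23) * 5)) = 0.03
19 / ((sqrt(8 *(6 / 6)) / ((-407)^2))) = 3147331 *sqrt(2) / 4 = 1112749.55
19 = 19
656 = 656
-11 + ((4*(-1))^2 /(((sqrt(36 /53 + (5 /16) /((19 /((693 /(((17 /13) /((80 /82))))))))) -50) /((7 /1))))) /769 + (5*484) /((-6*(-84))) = -2100952680241831 /338790314677626 -1008*sqrt(223395451878) /2688812021251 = -6.20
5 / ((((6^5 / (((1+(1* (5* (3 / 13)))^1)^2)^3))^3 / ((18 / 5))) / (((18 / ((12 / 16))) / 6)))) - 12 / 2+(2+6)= 358607803802400614522743318 / 179290241777865566885606667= 2.00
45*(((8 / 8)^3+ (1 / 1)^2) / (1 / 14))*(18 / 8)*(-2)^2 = 11340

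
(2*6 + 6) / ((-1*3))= -6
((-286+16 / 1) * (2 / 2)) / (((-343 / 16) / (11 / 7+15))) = 501120 / 2401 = 208.71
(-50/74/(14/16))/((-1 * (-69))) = -200/17871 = -0.01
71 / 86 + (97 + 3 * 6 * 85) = 139993 / 86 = 1627.83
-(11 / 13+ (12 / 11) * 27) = -4333 / 143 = -30.30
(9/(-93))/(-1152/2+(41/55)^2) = 9075/53962289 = 0.00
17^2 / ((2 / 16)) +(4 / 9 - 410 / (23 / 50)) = 294176 / 207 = 1421.14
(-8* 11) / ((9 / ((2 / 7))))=-176 / 63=-2.79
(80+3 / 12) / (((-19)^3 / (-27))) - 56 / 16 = -87359 / 27436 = -3.18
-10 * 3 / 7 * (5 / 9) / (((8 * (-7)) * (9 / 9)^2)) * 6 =25 / 98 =0.26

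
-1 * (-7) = 7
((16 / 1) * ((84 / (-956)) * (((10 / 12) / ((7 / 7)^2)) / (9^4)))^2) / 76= 1225 / 46718563254579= 0.00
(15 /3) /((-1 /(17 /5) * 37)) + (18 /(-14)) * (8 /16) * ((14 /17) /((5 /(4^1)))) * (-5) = 1043 /629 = 1.66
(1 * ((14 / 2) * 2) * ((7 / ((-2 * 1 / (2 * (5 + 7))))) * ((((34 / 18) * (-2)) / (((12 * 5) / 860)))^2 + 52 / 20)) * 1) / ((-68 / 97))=101682801682 / 20655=4922914.63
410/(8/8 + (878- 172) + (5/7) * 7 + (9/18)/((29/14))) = 2378/4131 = 0.58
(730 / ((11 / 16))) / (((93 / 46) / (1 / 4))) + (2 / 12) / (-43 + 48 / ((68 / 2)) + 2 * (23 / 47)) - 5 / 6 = 1443494581 / 11064427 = 130.46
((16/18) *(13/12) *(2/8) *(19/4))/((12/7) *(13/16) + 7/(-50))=43225/47358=0.91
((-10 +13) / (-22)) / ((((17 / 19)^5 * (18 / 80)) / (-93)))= 1535181380 / 15618427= 98.29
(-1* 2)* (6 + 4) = -20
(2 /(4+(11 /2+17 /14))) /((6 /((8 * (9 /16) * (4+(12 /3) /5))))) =84 /125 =0.67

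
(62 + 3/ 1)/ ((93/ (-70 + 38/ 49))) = -220480/ 4557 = -48.38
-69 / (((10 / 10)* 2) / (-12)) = 414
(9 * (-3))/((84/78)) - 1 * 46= -995/14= -71.07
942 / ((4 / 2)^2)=471 / 2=235.50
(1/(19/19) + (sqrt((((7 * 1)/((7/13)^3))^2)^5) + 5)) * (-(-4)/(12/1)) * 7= 422811395.84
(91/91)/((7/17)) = 17/7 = 2.43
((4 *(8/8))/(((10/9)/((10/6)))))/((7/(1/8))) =0.11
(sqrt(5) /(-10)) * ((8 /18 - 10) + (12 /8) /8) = 1349 * sqrt(5) /1440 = 2.09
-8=-8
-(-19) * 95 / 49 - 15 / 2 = 2875 / 98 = 29.34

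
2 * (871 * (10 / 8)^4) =544375 / 128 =4252.93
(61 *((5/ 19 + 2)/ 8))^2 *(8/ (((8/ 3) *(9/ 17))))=116962193/ 69312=1687.47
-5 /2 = -2.50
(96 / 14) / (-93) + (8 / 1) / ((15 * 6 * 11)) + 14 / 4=3.43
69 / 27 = 2.56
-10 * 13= -130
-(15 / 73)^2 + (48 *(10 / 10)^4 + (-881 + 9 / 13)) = -832.35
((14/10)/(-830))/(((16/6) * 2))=-21/66400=-0.00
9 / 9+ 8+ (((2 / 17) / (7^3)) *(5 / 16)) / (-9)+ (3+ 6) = 7556971 / 419832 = 18.00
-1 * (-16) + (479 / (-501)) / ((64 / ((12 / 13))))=555297 / 34736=15.99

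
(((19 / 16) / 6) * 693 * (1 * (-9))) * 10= -197505 / 16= -12344.06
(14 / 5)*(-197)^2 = 543326 / 5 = 108665.20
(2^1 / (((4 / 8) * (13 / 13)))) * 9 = 36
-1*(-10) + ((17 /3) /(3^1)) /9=827 /81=10.21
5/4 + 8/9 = 77/36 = 2.14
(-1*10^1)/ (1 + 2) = -3.33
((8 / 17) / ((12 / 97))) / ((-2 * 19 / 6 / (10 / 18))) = -970 / 2907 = -0.33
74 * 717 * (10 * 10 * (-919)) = -4876030200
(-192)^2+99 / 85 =3133539 / 85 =36865.16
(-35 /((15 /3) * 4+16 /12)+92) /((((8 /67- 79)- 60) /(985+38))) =-396372603 /595520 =-665.59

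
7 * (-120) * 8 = -6720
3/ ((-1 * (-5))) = 3/ 5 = 0.60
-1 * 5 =-5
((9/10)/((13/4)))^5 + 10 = 11604795818/1160290625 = 10.00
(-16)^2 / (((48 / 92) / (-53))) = -78016 / 3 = -26005.33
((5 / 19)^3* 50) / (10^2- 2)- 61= -20498426 / 336091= -60.99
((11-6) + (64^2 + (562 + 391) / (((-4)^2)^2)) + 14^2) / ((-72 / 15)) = -1834975 / 2048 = -895.98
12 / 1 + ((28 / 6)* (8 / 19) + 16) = 29.96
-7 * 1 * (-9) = 63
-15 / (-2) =7.50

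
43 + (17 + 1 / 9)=541 / 9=60.11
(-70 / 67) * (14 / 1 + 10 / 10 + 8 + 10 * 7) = -6510 / 67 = -97.16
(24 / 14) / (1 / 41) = 492 / 7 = 70.29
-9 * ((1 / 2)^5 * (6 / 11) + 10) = -90.15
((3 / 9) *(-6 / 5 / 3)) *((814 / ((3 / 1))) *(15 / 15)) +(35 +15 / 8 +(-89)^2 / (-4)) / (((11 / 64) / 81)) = -453368428 / 495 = -915895.81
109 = 109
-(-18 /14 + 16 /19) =59 /133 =0.44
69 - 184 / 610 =20953 / 305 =68.70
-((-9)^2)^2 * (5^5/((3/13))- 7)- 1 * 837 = -88801785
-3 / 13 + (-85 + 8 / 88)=-12175 / 143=-85.14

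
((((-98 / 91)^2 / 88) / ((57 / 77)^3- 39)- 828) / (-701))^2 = 24315669188847264688632769 / 17428548944306472237901584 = 1.40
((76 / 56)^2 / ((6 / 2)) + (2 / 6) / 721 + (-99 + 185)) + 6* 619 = 230180411 / 60564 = 3800.61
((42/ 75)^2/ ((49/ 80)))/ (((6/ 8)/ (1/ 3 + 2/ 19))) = 256/ 855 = 0.30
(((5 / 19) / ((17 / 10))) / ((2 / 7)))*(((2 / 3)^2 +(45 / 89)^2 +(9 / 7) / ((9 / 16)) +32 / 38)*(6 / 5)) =2.49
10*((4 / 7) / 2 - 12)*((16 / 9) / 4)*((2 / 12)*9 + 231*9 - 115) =-6446840 / 63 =-102330.79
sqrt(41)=6.40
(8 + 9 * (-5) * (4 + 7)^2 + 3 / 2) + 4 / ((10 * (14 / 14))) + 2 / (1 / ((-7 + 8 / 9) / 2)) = -5441.21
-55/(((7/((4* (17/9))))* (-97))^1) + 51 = 315401/6111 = 51.61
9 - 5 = 4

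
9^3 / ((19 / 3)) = 2187 / 19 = 115.11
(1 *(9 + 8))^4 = 83521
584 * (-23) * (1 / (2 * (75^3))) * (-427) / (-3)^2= 2867732 / 3796875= 0.76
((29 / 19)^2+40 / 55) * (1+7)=97112 / 3971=24.46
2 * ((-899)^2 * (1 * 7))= 11314814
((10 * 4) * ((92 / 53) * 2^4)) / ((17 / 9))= 529920 / 901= 588.15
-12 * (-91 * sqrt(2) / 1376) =273 * sqrt(2) / 344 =1.12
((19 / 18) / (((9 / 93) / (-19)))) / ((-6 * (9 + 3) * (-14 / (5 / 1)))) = -55955 / 54432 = -1.03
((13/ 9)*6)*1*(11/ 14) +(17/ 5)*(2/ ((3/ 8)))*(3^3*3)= 154939/ 105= 1475.61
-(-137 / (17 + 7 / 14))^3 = 20570824 / 42875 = 479.79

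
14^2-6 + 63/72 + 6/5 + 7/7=7723/40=193.08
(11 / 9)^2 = 121 / 81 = 1.49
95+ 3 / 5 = 478 / 5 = 95.60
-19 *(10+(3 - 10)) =-57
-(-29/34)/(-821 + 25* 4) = -29/24514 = -0.00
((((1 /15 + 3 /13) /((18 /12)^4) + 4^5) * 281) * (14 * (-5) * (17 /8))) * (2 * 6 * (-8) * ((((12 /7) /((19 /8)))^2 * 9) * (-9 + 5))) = -2531918257061888 /32851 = -77072790997.59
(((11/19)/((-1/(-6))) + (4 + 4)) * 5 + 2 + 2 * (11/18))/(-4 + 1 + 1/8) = -82888/3933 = -21.08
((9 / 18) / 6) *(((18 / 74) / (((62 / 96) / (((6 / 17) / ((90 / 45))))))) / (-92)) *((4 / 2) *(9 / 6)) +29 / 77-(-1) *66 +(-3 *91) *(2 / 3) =-3992796968 / 34532729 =-115.62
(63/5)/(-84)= -3/20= -0.15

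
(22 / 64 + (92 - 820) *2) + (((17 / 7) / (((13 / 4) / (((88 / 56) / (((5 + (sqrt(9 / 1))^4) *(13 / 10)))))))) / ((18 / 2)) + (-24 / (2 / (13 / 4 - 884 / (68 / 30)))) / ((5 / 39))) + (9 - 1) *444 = 38296.14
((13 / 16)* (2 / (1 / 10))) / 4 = 65 / 16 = 4.06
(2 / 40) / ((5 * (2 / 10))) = 1 / 20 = 0.05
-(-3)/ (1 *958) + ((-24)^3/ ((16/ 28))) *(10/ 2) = -115879677/ 958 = -120960.00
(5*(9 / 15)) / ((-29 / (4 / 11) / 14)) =-0.53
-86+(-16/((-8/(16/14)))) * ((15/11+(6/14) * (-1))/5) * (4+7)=-19918/245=-81.30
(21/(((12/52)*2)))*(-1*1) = -91/2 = -45.50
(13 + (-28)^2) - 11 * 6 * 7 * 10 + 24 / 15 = -19107 / 5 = -3821.40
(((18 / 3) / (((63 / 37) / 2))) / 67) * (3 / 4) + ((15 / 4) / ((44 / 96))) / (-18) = -1938 / 5159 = -0.38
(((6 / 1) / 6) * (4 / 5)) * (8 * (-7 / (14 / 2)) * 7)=-224 / 5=-44.80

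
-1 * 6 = -6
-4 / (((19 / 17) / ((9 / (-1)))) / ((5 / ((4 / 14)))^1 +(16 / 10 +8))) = 82926 / 95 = 872.91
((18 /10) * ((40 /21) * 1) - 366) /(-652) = 1269 /2282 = 0.56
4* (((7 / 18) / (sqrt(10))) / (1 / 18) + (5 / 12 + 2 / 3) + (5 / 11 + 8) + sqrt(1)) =14* sqrt(10) / 5 + 1391 / 33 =51.01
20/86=10/43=0.23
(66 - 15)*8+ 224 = 632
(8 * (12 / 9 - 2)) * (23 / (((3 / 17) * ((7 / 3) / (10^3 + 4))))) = -6281024 / 21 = -299096.38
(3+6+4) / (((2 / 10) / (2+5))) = 455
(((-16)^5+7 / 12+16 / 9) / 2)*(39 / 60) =-490732463 / 1440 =-340786.43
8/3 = 2.67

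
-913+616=-297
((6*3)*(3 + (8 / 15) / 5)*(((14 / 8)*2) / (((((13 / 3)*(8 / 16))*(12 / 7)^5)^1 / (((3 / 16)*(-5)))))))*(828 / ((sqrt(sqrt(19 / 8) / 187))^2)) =-117899945317*sqrt(38) / 1264640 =-574696.41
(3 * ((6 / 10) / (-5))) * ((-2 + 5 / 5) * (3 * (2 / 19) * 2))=108 / 475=0.23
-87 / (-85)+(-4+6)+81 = 7142 / 85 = 84.02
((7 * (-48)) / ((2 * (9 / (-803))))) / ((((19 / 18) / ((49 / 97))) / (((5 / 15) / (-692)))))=-1101716 / 318839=-3.46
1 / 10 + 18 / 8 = 2.35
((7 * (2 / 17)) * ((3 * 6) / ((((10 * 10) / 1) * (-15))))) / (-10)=21 / 21250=0.00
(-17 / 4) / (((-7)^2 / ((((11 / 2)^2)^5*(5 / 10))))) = -440936218217 / 401408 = -1098473.92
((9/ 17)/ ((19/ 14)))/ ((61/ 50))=6300/ 19703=0.32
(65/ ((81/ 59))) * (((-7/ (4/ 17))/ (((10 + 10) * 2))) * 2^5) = -91273/ 81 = -1126.83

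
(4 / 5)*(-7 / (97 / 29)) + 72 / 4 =7918 / 485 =16.33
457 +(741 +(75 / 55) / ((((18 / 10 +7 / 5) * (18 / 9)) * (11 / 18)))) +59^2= 9059219 / 1936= 4679.35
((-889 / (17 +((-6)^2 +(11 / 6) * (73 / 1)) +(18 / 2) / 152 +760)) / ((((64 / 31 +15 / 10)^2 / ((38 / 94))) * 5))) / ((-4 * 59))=7401906456 / 292395012719095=0.00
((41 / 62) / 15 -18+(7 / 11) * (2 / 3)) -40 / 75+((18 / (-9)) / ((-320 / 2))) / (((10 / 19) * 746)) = -11029142963 / 610526400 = -18.06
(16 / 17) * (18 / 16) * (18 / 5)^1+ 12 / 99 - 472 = -1312928 / 2805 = -468.07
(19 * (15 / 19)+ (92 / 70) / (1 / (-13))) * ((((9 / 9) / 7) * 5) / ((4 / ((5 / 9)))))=-365 / 1764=-0.21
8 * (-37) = -296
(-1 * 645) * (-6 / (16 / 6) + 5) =-7095 / 4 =-1773.75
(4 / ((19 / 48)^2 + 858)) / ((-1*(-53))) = 9216 / 104791229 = 0.00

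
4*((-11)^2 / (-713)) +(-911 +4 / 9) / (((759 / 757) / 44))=-769261328 / 19251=-39959.55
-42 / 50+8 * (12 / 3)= 779 / 25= 31.16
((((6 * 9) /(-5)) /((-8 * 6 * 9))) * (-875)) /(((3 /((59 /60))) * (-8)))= 2065 /2304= 0.90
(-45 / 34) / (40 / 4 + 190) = -9 / 1360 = -0.01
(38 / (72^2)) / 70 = 19 / 181440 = 0.00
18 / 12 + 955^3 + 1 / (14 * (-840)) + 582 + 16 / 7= 10242777258839 / 11760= 870984460.79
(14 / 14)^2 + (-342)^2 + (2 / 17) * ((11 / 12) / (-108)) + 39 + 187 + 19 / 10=6454984877 / 55080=117192.90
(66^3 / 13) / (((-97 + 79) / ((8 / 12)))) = -10648 / 13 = -819.08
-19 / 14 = -1.36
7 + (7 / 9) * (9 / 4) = 8.75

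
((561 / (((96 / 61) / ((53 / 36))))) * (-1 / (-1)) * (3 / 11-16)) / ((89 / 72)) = -9508253 / 1424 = -6677.14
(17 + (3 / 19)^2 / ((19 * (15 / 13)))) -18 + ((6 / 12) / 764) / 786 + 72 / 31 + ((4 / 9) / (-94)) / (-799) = 190415338431512683 / 143848154101375440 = 1.32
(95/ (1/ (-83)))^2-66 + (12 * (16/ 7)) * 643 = 435335569/ 7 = 62190795.57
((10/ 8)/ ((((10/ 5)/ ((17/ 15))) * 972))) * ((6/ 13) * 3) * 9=17/ 1872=0.01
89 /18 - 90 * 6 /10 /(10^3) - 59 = -243493 /4500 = -54.11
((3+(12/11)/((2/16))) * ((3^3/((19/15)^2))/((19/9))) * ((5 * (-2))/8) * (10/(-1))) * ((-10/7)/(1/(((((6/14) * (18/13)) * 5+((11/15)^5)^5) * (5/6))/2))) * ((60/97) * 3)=-2932084600981881489847062084115913/765534571480072711944580078125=-3830.11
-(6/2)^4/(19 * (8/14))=-567/76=-7.46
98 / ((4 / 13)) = 637 / 2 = 318.50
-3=-3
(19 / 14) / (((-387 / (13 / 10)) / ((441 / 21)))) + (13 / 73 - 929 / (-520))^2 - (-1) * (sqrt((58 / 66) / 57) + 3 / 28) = sqrt(6061) / 627 + 5037083127367 / 1301188324800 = 4.00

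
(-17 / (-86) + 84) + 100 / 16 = 15557 / 172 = 90.45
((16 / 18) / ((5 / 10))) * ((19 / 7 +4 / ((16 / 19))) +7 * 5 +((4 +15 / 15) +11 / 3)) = 17180 / 189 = 90.90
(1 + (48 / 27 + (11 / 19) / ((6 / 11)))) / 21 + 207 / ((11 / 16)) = 23801227 / 79002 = 301.27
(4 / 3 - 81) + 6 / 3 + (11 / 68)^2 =-1077029 / 13872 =-77.64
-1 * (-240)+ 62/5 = 1262/5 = 252.40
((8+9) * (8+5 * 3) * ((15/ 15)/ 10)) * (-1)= -391/ 10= -39.10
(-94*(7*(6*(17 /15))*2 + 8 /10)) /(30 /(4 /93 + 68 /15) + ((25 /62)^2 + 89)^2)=-1.13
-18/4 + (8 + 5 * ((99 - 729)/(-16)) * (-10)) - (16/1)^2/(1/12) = -20149/4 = -5037.25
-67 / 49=-1.37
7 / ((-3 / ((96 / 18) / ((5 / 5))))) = -112 / 9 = -12.44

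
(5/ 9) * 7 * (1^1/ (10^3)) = 7/ 1800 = 0.00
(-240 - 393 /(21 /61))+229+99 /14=-2291 /2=-1145.50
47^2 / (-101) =-2209 / 101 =-21.87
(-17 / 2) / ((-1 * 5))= 17 / 10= 1.70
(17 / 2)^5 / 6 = 1419857 / 192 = 7395.09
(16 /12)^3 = 2.37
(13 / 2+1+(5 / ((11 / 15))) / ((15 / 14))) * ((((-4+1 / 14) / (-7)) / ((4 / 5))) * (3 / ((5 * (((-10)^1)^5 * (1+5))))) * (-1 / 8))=61 / 50176000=0.00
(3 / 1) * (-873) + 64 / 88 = -28801 / 11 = -2618.27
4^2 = 16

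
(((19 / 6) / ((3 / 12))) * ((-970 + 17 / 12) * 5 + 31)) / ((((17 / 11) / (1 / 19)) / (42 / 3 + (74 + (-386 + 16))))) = 29853131 / 51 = 585355.51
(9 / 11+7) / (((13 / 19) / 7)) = 79.99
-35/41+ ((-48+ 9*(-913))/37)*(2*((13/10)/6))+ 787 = 2091485/3034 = 689.35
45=45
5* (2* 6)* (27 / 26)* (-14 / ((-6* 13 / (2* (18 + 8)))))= 7560 / 13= 581.54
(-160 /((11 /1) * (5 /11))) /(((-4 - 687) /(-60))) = -1920 /691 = -2.78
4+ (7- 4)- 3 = 4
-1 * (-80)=80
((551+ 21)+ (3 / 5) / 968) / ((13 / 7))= 19379381 / 62920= 308.00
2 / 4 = 0.50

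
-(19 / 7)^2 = -361 / 49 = -7.37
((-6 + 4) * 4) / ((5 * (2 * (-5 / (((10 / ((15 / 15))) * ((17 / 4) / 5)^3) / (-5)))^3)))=-118587876497 / 10000000000000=-0.01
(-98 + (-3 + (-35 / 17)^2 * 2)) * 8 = -213912 / 289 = -740.18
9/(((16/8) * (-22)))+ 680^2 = 20345591/44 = 462399.80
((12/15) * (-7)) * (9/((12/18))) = -378/5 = -75.60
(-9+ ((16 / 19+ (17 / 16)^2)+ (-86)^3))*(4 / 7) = -441972939 / 1216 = -363464.59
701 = 701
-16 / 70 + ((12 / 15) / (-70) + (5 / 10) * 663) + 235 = 28313 / 50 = 566.26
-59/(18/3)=-59/6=-9.83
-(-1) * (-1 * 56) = -56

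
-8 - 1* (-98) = 90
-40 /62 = -0.65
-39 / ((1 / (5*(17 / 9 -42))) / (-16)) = -375440 / 3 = -125146.67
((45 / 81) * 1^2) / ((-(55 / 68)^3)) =-314432 / 299475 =-1.05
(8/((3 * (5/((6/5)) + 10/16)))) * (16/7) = 1024/805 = 1.27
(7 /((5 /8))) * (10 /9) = 112 /9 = 12.44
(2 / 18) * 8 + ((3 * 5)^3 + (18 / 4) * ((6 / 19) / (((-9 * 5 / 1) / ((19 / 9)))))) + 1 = 151957 / 45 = 3376.82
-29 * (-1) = 29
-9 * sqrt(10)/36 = -0.79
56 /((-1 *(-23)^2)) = -56 /529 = -0.11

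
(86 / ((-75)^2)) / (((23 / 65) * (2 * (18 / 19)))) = 10621 / 465750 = 0.02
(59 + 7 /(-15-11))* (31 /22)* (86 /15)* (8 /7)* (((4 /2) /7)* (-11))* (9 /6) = -8141964 /3185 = -2556.35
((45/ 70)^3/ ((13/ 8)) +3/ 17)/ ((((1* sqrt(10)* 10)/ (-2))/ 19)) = -48963* sqrt(10)/ 379015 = -0.41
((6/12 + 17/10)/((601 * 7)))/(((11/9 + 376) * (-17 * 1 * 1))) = -99/1214035025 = -0.00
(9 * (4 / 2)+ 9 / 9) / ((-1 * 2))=-9.50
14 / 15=0.93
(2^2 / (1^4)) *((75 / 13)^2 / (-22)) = -11250 / 1859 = -6.05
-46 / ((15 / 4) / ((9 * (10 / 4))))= -276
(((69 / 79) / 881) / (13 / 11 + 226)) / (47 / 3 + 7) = 759 / 3942365756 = 0.00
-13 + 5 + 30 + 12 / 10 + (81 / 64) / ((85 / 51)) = 7667 / 320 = 23.96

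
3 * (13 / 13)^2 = 3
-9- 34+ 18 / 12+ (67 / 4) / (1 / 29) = 1777 / 4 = 444.25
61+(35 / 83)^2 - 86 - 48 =-501672 / 6889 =-72.82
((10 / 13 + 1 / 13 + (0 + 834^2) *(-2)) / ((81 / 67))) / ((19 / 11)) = -13328235965 / 20007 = -666178.64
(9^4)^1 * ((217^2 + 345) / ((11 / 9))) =2800930266 / 11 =254630024.18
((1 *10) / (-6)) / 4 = -5 / 12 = -0.42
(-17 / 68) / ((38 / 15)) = -15 / 152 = -0.10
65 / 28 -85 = -2315 / 28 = -82.68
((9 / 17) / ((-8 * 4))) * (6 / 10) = -27 / 2720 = -0.01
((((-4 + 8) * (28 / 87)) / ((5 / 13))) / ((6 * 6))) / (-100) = -91 / 97875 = -0.00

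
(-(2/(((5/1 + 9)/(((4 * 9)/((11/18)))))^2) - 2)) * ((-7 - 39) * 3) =27336972/5929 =4610.72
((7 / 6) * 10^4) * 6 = 70000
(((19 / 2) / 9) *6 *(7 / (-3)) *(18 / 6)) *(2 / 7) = -38 / 3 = -12.67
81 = 81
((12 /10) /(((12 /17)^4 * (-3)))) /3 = -83521 /155520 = -0.54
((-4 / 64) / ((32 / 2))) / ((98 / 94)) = -47 / 12544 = -0.00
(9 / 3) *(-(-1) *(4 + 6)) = 30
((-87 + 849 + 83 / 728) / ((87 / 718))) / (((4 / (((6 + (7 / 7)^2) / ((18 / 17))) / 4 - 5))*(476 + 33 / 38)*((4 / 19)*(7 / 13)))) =-17328861007021 / 177983592192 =-97.36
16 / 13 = 1.23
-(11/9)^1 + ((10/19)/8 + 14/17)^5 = -21577271825676811/32400751084121088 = -0.67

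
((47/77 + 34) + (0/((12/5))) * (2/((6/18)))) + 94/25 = 73863/1925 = 38.37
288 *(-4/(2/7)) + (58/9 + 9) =-36149/9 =-4016.56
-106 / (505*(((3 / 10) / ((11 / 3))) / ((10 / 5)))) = -4664 / 909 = -5.13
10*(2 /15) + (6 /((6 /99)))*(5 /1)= 1489 /3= 496.33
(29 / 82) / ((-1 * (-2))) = 29 / 164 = 0.18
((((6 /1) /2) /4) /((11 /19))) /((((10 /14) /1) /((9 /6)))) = 1197 /440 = 2.72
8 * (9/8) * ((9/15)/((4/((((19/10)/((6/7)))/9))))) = 133/400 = 0.33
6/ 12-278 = -277.50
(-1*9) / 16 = -9 / 16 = -0.56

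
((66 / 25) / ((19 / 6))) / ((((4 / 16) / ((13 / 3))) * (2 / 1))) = 3432 / 475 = 7.23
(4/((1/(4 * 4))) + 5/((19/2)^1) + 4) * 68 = 4659.79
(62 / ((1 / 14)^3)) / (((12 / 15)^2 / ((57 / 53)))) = 15152025 / 53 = 285887.26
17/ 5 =3.40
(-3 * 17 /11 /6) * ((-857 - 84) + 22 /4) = 31807 /44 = 722.89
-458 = -458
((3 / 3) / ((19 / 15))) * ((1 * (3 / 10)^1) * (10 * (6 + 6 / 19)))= 14.96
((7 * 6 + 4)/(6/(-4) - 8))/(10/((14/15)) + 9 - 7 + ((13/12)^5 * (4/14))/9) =-103016448/271505953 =-0.38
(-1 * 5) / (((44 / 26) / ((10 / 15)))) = -65 / 33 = -1.97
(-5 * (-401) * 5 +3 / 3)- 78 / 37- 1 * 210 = 363114 / 37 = 9813.89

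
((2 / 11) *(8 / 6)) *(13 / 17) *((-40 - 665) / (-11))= 24440 / 2057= 11.88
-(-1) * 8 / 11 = 8 / 11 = 0.73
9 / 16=0.56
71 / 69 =1.03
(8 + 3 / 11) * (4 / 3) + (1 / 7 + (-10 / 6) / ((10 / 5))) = 4777 / 462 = 10.34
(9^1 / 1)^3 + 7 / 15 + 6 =11032 / 15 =735.47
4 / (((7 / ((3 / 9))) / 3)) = 4 / 7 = 0.57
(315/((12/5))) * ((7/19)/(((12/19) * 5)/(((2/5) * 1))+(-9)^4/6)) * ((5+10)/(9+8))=2625/67762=0.04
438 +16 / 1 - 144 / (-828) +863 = 30295 / 23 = 1317.17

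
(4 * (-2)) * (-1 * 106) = 848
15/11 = 1.36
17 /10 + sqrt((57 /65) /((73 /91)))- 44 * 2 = -863 /10 + sqrt(145635) /365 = -85.25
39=39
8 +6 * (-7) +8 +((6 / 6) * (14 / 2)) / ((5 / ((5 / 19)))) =-487 / 19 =-25.63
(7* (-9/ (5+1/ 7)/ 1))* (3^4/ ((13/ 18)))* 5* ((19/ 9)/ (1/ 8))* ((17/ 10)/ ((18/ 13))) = -142443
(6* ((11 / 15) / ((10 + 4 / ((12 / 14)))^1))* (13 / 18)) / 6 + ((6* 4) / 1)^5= 2866544653 / 360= 7962624.04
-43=-43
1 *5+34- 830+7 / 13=-790.46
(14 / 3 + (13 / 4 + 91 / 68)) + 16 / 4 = 13.25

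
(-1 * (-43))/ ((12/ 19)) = 817/ 12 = 68.08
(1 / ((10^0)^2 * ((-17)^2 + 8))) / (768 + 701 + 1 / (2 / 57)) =2 / 889515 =0.00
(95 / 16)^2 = 9025 / 256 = 35.25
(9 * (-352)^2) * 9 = 10036224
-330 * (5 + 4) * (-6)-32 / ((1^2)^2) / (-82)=17820.39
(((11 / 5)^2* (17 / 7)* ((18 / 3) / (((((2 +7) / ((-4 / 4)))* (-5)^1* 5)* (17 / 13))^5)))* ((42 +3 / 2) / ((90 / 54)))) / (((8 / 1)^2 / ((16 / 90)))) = 1302867137 / 561894868212890625000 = 0.00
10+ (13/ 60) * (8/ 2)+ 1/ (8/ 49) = 2039/ 120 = 16.99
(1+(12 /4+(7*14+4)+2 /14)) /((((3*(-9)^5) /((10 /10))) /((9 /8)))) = -0.00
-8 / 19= -0.42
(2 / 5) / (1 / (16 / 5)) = 1.28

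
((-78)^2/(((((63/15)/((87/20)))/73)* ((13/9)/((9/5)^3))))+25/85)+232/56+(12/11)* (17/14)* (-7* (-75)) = 304005887673/163625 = 1857942.78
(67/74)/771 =67/57054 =0.00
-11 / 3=-3.67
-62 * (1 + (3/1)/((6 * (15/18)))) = -496/5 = -99.20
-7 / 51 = -0.14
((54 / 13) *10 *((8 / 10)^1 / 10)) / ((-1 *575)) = -216 / 37375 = -0.01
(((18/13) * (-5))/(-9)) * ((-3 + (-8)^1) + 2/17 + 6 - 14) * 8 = -25680/221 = -116.20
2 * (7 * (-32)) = -448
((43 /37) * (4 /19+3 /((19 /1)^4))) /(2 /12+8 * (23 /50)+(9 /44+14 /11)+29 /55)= 3893594100 /93105622993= 0.04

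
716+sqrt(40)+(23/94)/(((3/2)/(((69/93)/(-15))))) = 2 * sqrt(10)+46944011/65565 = 722.32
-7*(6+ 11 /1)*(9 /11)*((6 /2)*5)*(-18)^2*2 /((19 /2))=-20820240 /209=-99618.37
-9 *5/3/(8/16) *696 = -20880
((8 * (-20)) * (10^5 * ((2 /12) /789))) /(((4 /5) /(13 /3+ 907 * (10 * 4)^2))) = -43536130000000 /7101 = -6130985776.65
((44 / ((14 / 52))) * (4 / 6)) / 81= 2288 / 1701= 1.35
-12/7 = -1.71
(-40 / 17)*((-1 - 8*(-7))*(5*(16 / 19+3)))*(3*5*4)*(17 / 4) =-12045000 / 19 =-633947.37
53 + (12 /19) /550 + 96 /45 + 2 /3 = 291561 /5225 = 55.80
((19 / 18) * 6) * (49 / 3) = 931 / 9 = 103.44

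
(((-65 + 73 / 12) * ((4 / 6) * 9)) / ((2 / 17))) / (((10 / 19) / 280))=-1598527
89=89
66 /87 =22 /29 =0.76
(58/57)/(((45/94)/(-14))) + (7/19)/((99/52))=-834148/28215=-29.56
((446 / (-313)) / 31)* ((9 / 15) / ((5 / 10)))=-2676 / 48515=-0.06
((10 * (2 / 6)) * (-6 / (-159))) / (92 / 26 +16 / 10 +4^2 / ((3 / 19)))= 650 / 550193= 0.00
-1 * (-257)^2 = -66049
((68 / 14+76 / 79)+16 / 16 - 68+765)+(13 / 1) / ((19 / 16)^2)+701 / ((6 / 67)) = 10230238607 / 1197798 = 8540.87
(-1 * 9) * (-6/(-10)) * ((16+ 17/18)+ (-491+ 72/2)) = 4731/2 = 2365.50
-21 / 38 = -0.55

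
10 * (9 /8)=11.25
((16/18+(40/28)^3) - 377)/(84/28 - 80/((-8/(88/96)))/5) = -2304110/29841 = -77.21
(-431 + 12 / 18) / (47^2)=-1291 / 6627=-0.19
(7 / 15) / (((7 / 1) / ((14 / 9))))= 14 / 135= 0.10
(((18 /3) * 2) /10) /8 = 3 /20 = 0.15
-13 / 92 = -0.14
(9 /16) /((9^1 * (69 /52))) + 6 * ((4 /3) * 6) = 13261 /276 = 48.05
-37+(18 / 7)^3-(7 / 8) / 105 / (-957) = -787687217 / 39390120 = -20.00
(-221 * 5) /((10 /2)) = -221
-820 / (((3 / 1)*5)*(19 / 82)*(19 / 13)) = -174824 / 1083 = -161.43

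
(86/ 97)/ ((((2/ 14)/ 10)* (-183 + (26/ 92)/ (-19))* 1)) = -0.34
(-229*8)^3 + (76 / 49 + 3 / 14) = -602563031891 / 98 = -6148602366.23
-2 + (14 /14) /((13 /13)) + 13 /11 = 2 /11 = 0.18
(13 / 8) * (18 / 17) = 117 / 68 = 1.72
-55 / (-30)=11 / 6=1.83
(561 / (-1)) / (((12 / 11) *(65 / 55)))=-22627 / 52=-435.13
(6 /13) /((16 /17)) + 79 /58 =5587 /3016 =1.85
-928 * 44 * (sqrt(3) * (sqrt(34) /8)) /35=-1472.80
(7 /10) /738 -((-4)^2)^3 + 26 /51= -513820081 /125460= -4095.49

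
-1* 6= -6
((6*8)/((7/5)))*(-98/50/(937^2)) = -336/4389845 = -0.00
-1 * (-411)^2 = -168921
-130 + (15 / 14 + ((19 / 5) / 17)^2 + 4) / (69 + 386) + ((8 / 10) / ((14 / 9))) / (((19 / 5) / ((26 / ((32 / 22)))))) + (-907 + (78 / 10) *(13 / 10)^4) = -177038076069107 / 174888350000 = -1012.29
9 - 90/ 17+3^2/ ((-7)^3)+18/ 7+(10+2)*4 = 316338/ 5831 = 54.25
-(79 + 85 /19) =-1586 /19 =-83.47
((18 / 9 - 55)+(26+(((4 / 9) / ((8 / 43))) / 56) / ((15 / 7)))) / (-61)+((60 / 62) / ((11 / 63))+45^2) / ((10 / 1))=9143132497 / 44930160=203.50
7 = 7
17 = 17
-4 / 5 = -0.80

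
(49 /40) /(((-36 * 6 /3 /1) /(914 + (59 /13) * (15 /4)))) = -2372237 /149760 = -15.84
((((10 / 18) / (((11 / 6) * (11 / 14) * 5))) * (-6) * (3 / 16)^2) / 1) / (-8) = 63 / 30976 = 0.00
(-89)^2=7921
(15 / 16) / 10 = 3 / 32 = 0.09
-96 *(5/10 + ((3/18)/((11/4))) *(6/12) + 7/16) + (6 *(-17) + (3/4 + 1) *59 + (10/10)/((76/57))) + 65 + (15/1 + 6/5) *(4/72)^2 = -25.86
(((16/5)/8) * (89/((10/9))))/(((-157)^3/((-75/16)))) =2403/61918288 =0.00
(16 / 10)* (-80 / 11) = -11.64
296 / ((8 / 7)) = 259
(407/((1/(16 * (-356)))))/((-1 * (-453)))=-2318272/453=-5117.60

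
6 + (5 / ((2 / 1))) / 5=13 / 2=6.50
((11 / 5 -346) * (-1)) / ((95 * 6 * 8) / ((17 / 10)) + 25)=29223 / 230125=0.13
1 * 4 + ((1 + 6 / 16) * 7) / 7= 43 / 8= 5.38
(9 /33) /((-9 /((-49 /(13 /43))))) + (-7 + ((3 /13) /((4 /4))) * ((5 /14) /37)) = -2.09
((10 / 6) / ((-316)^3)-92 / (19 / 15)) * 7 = -914449294745 / 1798606272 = -508.42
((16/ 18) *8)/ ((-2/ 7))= -224/ 9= -24.89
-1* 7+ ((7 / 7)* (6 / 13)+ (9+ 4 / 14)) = 250 / 91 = 2.75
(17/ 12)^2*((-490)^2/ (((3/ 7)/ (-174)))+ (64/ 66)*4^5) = -116207876531/ 594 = -195636155.78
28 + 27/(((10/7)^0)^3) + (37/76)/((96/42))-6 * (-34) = 315203/1216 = 259.21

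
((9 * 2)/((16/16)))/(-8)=-9/4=-2.25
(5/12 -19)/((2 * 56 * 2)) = -223/2688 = -0.08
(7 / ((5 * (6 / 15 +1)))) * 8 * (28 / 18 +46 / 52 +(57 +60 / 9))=61876 / 117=528.85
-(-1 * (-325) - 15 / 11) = -323.64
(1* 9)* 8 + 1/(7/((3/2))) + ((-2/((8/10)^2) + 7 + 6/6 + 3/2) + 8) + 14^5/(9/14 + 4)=421969201/3640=115925.60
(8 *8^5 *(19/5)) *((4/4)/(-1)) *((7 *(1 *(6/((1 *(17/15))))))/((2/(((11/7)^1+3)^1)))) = -1434451968/17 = -84379527.53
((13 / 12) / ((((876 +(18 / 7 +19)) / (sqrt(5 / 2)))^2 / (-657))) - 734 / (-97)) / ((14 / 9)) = 2085623420877 / 428868230896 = 4.86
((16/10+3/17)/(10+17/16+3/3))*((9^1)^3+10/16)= 1762774/16405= 107.45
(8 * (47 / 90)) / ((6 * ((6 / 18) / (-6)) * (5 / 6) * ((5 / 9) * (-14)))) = 1692 / 875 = 1.93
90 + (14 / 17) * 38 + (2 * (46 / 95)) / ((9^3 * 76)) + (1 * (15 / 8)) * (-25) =13317670373 / 178954920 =74.42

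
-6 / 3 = -2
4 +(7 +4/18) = 101/9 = 11.22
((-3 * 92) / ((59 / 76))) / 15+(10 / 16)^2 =-440113 / 18880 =-23.31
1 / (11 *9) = 1 / 99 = 0.01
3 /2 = 1.50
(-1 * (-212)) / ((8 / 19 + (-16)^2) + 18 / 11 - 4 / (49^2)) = 53191754 / 64747349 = 0.82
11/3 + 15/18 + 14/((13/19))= 649/26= 24.96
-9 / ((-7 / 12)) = 108 / 7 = 15.43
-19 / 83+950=78831 / 83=949.77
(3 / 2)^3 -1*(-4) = 59 / 8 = 7.38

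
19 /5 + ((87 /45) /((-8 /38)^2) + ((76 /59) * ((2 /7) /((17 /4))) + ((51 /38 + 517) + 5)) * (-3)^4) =1358913599339 /32015760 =42445.15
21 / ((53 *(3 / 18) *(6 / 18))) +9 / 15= 2049 / 265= 7.73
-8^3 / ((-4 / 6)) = 768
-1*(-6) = 6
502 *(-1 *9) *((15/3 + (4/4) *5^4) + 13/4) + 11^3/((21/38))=-120061831/42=-2858615.02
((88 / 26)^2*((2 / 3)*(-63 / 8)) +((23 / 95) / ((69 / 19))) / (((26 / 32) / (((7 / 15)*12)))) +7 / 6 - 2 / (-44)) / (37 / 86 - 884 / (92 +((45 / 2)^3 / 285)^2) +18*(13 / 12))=-4560744785998188 / 1513760609035675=-3.01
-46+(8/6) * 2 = -130/3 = -43.33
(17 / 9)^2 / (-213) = -289 / 17253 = -0.02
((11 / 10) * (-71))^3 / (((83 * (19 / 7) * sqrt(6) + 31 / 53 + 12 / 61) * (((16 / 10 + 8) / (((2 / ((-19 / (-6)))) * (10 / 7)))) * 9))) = 75466617746597 / 5910225759745200 - 413278300806205967 * sqrt(6) / 112294289435158800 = -9.00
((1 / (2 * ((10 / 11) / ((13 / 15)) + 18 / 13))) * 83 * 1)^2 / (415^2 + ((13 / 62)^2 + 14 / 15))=676895538605 / 400876436385168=0.00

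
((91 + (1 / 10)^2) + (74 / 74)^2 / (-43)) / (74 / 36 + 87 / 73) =257046651 / 9174050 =28.02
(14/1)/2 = 7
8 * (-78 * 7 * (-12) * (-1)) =-52416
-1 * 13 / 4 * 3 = -39 / 4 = -9.75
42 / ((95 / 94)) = 41.56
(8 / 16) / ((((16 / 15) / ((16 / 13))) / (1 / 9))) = 5 / 78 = 0.06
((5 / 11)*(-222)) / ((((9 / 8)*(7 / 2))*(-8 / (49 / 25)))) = 1036 / 165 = 6.28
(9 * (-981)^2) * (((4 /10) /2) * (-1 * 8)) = -69289992 /5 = -13857998.40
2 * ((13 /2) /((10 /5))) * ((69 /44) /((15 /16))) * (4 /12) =598 /165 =3.62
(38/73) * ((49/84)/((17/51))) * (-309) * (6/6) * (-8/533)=164388/38909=4.22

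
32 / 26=16 / 13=1.23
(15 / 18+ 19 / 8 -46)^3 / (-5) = 1083206683 / 69120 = 15671.39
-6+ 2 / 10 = -29 / 5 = -5.80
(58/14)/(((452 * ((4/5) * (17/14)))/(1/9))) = 145/138312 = 0.00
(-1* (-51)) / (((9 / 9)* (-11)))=-51 / 11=-4.64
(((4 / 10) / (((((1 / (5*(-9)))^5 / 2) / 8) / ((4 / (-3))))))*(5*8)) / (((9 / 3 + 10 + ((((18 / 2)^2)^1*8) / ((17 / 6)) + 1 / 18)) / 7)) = 134915155200000 / 73979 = 1823695308.13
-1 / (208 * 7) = -1 / 1456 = -0.00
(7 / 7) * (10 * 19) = 190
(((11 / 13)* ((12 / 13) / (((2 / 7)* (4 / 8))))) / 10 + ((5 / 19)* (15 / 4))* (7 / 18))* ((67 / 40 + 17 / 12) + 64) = 2886661897 / 46238400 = 62.43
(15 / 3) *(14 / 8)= 35 / 4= 8.75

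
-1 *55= -55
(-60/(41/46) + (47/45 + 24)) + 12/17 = -1303741/31365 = -41.57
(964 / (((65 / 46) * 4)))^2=122899396 / 4225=29088.61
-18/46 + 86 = 85.61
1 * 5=5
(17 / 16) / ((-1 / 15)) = -255 / 16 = -15.94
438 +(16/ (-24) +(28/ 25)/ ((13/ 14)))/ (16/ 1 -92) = 16227637/ 37050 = 437.99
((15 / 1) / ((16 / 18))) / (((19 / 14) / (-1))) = -945 / 76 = -12.43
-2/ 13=-0.15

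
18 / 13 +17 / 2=257 / 26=9.88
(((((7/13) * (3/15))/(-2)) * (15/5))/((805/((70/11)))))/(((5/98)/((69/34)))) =-3087/60775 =-0.05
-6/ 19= -0.32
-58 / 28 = -29 / 14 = -2.07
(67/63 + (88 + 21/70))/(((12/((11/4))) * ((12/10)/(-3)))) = -619289/12096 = -51.20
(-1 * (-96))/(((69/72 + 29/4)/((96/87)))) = 73728/5713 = 12.91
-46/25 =-1.84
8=8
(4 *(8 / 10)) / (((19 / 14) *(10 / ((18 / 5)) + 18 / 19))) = 288 / 455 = 0.63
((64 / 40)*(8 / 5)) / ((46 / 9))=288 / 575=0.50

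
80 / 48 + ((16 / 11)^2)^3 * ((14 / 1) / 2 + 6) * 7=863.46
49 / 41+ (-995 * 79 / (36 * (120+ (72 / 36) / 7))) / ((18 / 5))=-86062991 / 22370256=-3.85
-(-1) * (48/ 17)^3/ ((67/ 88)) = 9732096/ 329171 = 29.57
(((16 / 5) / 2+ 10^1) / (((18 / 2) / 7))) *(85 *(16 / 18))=55216 / 81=681.68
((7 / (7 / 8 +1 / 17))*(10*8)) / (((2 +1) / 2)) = 152320 / 381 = 399.79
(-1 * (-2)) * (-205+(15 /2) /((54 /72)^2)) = -1150 /3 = -383.33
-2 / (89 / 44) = -88 / 89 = -0.99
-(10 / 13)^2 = -100 / 169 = -0.59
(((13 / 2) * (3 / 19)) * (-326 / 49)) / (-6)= 1.14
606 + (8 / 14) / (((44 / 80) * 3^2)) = 420038 / 693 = 606.12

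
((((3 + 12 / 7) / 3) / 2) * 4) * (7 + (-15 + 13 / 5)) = -594 / 35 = -16.97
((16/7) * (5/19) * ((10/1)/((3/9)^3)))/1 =21600/133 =162.41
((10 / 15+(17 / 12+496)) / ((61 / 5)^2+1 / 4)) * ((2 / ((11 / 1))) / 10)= 29885 / 491997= 0.06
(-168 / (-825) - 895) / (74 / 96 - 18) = 11811312 / 227425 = 51.93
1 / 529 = 0.00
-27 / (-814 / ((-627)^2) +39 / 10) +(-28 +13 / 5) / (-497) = -6.88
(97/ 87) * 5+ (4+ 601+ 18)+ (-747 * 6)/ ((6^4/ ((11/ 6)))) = 2598451/ 4176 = 622.23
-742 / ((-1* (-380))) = -371 / 190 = -1.95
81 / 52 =1.56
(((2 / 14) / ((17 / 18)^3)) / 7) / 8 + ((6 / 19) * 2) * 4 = 11569227 / 4574003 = 2.53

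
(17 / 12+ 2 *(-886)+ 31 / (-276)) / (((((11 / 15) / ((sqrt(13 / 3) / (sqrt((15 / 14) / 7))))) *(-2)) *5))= 142541 *sqrt(130) / 1265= 1284.76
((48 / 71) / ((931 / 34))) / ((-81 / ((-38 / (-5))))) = -1088 / 469665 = -0.00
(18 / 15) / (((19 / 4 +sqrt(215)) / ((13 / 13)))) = 0.06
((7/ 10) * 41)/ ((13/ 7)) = 2009/ 130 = 15.45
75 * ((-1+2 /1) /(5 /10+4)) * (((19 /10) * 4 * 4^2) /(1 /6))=12160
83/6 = 13.83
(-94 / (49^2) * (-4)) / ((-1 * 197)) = -376 / 472997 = -0.00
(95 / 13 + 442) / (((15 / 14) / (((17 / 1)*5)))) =463386 / 13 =35645.08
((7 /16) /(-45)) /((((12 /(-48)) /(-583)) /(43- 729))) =1399783 /90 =15553.14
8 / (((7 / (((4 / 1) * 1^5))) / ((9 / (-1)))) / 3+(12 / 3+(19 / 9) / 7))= 6048 / 3203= 1.89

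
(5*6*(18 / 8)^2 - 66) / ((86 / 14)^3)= 235641 / 636056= 0.37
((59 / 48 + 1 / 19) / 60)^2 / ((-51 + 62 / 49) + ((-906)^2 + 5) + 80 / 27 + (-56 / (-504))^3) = 602653401 / 1083839716802252800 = 0.00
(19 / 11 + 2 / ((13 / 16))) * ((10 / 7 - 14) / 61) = -0.86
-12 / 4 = -3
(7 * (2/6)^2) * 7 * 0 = 0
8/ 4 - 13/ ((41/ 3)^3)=137491/ 68921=1.99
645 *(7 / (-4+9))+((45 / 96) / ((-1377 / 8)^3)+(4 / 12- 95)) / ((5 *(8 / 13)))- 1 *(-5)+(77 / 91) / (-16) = 793967724917771 / 905136139440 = 877.18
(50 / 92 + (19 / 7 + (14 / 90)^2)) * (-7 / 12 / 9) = -2140003 / 10060200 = -0.21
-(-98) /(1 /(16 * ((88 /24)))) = 17248 /3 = 5749.33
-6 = -6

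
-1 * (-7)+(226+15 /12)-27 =829 /4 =207.25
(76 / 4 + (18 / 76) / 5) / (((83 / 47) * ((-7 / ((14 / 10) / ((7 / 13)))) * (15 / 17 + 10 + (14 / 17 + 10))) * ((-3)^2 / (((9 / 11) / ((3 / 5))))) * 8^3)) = -488189 / 8938183680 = -0.00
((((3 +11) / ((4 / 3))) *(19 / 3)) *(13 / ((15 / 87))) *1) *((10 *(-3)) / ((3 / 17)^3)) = -27371414.78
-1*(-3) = 3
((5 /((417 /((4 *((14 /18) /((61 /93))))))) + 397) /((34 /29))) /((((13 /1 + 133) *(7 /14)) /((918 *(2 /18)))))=473.20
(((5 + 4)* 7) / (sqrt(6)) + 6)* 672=4032 + 7056* sqrt(6)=21315.60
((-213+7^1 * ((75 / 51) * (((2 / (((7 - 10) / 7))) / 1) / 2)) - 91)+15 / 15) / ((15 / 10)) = -33356 / 153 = -218.01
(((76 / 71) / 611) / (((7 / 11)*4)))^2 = 43681 / 92213646889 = 0.00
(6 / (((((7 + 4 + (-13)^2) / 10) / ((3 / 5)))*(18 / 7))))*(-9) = -7 / 10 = -0.70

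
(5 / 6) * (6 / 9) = 5 / 9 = 0.56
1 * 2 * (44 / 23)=88 / 23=3.83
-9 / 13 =-0.69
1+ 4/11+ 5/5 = 26/11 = 2.36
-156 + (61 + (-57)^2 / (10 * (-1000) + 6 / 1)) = -50141 / 526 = -95.33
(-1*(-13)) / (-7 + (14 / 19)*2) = -247 / 105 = -2.35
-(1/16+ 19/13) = -317/208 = -1.52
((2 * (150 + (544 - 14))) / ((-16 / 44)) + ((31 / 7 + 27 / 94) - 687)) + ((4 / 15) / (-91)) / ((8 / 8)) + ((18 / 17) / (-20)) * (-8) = -275579383 / 62322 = -4421.86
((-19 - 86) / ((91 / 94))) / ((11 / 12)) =-16920 / 143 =-118.32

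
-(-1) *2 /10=1 /5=0.20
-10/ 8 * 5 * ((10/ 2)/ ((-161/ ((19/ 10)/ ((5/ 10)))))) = 475/ 644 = 0.74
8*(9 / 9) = 8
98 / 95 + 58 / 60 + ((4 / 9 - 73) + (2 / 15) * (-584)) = -50761 / 342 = -148.42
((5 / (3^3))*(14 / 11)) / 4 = 35 / 594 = 0.06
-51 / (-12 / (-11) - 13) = 561 / 131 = 4.28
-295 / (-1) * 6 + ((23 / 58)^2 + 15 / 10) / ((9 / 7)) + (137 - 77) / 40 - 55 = 52007779 / 30276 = 1717.79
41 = 41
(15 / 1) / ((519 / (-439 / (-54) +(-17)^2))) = 80225 / 9342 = 8.59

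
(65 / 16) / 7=65 / 112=0.58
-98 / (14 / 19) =-133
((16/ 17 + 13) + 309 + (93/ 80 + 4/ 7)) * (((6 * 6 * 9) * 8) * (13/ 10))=3254725071/ 2975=1094025.23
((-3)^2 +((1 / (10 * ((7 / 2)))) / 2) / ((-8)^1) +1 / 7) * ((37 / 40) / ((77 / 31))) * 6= 17614479 / 862400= 20.42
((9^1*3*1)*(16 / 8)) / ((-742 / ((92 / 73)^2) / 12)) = -2742336 / 1977059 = -1.39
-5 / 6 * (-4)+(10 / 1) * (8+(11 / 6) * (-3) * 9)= -1235 / 3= -411.67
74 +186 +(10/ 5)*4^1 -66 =202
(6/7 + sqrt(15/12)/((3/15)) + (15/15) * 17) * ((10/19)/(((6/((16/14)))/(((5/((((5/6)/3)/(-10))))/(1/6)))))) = -1800000/931 - 36000 * sqrt(5)/133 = -2538.66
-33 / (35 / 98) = -462 / 5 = -92.40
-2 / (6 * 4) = -1 / 12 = -0.08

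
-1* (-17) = 17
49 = 49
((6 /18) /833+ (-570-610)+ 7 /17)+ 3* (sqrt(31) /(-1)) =-2947790 /2499-3* sqrt(31) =-1196.29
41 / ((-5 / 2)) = -82 / 5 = -16.40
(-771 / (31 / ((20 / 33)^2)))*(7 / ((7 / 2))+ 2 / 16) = -218450 / 11253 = -19.41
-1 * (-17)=17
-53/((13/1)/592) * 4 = -125504/13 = -9654.15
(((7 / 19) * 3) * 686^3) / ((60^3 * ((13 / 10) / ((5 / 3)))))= 282475249 / 133380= 2117.82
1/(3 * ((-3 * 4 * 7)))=-1/252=-0.00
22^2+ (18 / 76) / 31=570161 / 1178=484.01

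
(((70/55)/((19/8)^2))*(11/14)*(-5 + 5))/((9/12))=0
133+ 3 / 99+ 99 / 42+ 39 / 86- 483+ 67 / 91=-44733230 / 129129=-346.42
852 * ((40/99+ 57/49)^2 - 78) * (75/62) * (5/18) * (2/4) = -15777141362375/1458996462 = -10813.69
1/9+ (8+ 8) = 145/9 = 16.11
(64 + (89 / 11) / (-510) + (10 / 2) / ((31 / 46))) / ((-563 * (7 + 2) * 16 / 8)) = -12417781 / 1762403940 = -0.01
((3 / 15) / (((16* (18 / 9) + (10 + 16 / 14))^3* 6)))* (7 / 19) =2401 / 15699856560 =0.00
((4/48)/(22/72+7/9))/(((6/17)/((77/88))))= 119/624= 0.19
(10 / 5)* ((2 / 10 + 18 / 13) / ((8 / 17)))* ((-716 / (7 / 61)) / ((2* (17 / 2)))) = -1124657 / 455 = -2471.77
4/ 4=1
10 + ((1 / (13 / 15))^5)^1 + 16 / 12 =14902087 / 1113879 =13.38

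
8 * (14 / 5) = 112 / 5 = 22.40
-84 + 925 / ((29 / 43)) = 37339 / 29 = 1287.55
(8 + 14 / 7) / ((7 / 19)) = 190 / 7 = 27.14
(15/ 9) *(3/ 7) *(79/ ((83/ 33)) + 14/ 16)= 107185/ 4648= 23.06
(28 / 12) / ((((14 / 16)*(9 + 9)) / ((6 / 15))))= 8 / 135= 0.06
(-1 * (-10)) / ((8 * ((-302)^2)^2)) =5 / 33272678464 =0.00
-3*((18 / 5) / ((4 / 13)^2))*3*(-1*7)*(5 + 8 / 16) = 1054053 / 80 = 13175.66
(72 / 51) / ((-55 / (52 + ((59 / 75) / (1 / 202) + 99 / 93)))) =-358424 / 65875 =-5.44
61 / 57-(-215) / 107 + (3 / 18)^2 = 227417 / 73188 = 3.11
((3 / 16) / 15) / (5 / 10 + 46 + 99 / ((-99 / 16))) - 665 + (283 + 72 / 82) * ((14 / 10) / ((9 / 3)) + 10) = 692153947 / 300120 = 2306.26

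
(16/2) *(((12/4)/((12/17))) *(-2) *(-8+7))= 68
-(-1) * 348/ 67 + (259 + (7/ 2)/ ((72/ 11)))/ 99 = 7465079/ 955152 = 7.82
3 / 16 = 0.19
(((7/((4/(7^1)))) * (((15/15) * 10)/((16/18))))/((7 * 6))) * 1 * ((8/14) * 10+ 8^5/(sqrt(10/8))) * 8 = 150+ 344064 * sqrt(5) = 769500.49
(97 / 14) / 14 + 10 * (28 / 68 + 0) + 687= 2304453 / 3332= 691.61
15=15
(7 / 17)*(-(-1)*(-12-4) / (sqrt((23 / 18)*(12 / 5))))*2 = -112*sqrt(690) / 391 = -7.52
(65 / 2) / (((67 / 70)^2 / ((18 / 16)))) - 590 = -9877415 / 17956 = -550.09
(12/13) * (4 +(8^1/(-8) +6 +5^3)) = 1608/13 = 123.69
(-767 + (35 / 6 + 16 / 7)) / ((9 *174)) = -0.48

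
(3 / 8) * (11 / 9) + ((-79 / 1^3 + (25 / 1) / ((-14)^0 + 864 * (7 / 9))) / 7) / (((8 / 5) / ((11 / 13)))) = -8094757 / 1469832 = -5.51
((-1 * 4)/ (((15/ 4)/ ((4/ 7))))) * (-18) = 384/ 35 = 10.97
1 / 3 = 0.33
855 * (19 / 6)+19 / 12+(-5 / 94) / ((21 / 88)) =10694581 / 3948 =2708.86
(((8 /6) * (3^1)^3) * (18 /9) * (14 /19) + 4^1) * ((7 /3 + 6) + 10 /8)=31165 /57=546.75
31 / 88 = 0.35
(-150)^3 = -3375000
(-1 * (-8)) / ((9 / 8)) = 64 / 9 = 7.11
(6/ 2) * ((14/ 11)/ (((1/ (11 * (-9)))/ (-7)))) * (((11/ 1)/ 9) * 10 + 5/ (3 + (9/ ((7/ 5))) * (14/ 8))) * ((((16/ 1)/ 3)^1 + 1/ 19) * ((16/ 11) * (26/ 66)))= 13454459200/ 131043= 102672.09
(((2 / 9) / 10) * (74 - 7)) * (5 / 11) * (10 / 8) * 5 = 1675 / 396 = 4.23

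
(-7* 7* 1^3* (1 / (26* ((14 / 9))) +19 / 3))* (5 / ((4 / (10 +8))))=-7009.76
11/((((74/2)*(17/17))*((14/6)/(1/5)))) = 33/1295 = 0.03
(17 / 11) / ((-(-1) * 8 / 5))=85 / 88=0.97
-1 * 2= -2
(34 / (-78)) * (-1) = 17 / 39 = 0.44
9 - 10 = -1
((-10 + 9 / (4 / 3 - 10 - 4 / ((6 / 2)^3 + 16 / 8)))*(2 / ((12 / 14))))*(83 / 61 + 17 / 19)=-77245007 / 1331691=-58.01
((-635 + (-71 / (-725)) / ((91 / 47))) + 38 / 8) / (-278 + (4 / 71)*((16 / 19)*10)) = 224351686823 / 98799409800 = 2.27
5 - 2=3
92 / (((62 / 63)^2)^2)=362318103 / 3694084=98.08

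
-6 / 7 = -0.86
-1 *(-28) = 28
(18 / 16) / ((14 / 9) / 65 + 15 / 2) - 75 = -2635635 / 35212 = -74.85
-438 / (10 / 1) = -219 / 5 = -43.80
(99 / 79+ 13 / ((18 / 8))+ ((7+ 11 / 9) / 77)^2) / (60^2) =267184243 / 136582815600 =0.00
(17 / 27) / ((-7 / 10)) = -170 / 189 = -0.90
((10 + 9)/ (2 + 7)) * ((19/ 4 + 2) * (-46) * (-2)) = 1311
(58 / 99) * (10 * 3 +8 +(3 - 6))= 2030 / 99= 20.51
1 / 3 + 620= 1861 / 3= 620.33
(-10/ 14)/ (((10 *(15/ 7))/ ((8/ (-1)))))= 4/ 15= 0.27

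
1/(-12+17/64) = -64/751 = -0.09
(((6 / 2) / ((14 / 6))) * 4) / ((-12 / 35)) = -15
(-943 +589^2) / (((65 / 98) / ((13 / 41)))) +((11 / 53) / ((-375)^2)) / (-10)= 165394.36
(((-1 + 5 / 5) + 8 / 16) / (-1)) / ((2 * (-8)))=1 / 32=0.03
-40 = -40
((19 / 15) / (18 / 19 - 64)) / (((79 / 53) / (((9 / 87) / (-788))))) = 19133 / 10813794920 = 0.00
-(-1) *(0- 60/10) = -6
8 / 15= 0.53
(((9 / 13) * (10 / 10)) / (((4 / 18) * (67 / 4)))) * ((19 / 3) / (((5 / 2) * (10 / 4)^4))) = 32832 / 2721875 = 0.01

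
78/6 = 13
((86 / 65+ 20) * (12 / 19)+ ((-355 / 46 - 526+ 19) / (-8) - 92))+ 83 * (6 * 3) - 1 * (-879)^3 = 308661418539351 / 454480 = 679152918.81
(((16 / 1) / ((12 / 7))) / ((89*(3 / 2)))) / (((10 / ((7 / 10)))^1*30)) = 0.00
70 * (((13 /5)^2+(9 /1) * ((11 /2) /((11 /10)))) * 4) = 72464 /5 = 14492.80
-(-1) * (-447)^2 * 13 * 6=15585102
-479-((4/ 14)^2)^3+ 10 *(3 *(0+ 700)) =2414275065/ 117649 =20521.00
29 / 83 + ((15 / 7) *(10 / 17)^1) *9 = 115501 / 9877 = 11.69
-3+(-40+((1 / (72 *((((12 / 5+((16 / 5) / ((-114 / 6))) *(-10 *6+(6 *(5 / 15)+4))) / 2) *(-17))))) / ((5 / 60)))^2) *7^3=-13723.00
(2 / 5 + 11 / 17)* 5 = 89 / 17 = 5.24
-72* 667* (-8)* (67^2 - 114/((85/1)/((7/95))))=732954966336/425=1724599920.79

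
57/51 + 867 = 14758/17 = 868.12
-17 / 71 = -0.24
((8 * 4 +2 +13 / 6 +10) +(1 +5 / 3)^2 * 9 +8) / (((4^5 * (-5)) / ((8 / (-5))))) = 709 / 19200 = 0.04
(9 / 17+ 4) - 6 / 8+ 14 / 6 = 1247 / 204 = 6.11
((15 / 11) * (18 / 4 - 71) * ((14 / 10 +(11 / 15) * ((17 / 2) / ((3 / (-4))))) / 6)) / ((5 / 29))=1199527 / 1980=605.82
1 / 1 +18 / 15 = 11 / 5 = 2.20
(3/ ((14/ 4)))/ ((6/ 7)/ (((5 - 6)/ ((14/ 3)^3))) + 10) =-0.01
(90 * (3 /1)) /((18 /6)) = 90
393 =393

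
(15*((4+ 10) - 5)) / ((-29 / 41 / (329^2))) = -599113935 / 29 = -20659101.21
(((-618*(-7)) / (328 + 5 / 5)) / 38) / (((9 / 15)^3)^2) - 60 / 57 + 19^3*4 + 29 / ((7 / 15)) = 41779153198 / 1518993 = 27504.51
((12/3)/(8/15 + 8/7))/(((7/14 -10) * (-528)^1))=0.00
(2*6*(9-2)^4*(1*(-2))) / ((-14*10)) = 2058 / 5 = 411.60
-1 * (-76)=76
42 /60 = 7 /10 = 0.70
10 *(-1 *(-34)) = 340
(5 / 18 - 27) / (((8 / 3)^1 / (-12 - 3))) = 2405 / 16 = 150.31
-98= -98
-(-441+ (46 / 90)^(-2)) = 437.17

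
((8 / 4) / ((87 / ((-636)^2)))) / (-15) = -89888 / 145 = -619.92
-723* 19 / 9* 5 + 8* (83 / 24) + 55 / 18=-136817 / 18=-7600.94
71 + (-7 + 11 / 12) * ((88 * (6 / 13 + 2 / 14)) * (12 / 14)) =-131433 / 637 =-206.33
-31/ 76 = -0.41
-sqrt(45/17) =-3 * sqrt(85)/17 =-1.63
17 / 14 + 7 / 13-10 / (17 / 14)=-6.48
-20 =-20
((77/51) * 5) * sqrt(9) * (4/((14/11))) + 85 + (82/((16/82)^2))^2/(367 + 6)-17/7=572250598471/45452288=12590.14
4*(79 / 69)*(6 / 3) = 632 / 69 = 9.16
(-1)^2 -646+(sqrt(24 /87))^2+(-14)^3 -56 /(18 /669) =-475895 /87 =-5470.06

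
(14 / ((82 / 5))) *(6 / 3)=70 / 41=1.71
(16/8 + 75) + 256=333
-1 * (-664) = 664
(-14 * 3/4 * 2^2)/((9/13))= -182/3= -60.67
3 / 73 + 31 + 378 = 29860 / 73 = 409.04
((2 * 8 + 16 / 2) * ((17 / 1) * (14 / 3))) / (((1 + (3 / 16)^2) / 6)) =11036.02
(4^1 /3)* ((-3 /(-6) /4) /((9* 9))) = 1 /486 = 0.00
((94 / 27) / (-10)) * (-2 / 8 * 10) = 47 / 54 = 0.87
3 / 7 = 0.43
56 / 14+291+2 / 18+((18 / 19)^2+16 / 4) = 974728 / 3249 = 300.01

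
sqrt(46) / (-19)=-sqrt(46) / 19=-0.36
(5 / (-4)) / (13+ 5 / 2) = -0.08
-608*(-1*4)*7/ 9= 17024/ 9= 1891.56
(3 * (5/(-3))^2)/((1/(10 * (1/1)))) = 250/3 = 83.33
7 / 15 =0.47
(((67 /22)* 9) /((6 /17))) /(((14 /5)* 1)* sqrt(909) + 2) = -85425 /3917408 + 358785* sqrt(101) /3917408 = 0.90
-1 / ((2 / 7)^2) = -49 / 4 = -12.25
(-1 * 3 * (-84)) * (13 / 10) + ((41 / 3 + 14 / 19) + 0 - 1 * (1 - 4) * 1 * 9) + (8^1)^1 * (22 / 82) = 4336886 / 11685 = 371.15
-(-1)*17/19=17/19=0.89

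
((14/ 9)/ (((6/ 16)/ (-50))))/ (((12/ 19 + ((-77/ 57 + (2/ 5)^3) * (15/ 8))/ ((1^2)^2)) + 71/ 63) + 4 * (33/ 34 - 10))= 2532320000/ 448963797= 5.64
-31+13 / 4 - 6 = -135 / 4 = -33.75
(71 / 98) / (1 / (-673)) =-47783 / 98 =-487.58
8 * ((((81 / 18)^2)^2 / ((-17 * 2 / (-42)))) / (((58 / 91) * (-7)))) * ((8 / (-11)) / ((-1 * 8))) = -1791153 / 21692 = -82.57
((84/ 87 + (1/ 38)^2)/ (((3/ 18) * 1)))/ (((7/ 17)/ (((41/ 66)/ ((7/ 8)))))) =10.00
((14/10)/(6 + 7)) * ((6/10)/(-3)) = -7/325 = -0.02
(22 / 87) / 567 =22 / 49329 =0.00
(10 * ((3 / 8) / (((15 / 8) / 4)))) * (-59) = -472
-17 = -17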